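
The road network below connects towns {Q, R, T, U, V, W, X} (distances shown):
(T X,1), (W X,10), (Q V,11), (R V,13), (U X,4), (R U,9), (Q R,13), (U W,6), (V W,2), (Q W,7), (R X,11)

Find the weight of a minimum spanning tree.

29

Prim, starting at W.
Step 1: cheapest edge leaving the tree is V W (2); add V.
Step 2: cheapest edge leaving the tree is U W (6); add U.
Step 3: cheapest edge leaving the tree is U X (4); add X.
Step 4: cheapest edge leaving the tree is T X (1); add T.
Step 5: cheapest edge leaving the tree is Q W (7); add Q.
Step 6: cheapest edge leaving the tree is R U (9); add R.
MST edges: V W, U W, U X, T X, Q W, R U; total weight 2+6+4+1+7+9 = 29.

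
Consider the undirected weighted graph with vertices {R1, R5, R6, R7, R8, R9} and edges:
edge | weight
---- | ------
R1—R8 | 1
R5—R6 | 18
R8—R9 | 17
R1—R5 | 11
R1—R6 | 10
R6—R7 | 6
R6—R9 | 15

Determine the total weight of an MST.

43

Prim's algorithm from R9:
Step 1: cheapest edge leaving the tree is R6—R9 (15); add R6.
Step 2: cheapest edge leaving the tree is R6—R7 (6); add R7.
Step 3: cheapest edge leaving the tree is R1—R6 (10); add R1.
Step 4: cheapest edge leaving the tree is R1—R8 (1); add R8.
Step 5: cheapest edge leaving the tree is R1—R5 (11); add R5.
MST edges: R6—R9, R6—R7, R1—R6, R1—R8, R1—R5; total weight 15+6+10+1+11 = 43.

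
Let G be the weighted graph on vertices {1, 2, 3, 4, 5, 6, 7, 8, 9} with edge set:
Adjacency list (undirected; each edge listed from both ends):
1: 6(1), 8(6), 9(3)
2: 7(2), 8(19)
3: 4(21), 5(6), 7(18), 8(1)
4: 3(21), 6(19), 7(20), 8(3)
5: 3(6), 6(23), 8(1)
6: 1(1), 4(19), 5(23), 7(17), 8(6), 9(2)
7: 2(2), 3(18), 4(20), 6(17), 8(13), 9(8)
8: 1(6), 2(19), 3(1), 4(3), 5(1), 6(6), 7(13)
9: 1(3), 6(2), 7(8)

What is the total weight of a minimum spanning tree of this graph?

Sort edges by weight, then run Kruskal:
1—6 (1): add — endpoints in different components.
3—8 (1): add — endpoints in different components.
5—8 (1): add — endpoints in different components.
2—7 (2): add — endpoints in different components.
6—9 (2): add — endpoints in different components.
1—9 (3): skip — 1 and 9 already connected.
4—8 (3): add — endpoints in different components.
1—8 (6): add — endpoints in different components.
3—5 (6): skip — 3 and 5 already connected.
6—8 (6): skip — 6 and 8 already connected.
7—9 (8): add — endpoints in different components.
MST edges: 1—6, 3—8, 5—8, 2—7, 6—9, 4—8, 1—8, 7—9; total weight 1+1+1+2+2+3+6+8 = 24.

24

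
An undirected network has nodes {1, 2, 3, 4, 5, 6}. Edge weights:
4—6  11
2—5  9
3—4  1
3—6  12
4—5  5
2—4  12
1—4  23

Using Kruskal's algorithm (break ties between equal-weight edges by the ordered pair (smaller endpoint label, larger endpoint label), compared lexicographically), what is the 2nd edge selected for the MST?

Kruskal's algorithm — process edges by increasing weight (ties by edge label):
3—4 (1): add. Components now {1} {2} {3,4} {5} {6}
4—5 (5): add. Components now {1} {2} {3,4,5} {6}
2—5 (9): add. Components now {1} {2,3,4,5} {6}
4—6 (11): add. Components now {1} {2,3,4,5,6}
2—4 (12): skip — 2 and 4 already connected.
3—6 (12): skip — 3 and 6 already connected.
1—4 (23): add. Components now {1,2,3,4,5,6}
The 2nd edge added is 4—5.

4-5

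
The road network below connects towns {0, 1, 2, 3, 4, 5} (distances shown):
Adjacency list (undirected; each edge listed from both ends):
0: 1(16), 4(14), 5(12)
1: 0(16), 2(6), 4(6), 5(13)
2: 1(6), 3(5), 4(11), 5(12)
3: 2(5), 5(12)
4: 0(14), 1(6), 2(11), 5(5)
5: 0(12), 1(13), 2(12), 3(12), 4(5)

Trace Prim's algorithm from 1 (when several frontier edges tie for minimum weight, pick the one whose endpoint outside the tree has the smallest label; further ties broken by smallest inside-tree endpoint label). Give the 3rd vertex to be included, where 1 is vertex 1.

3

Prim, starting at 1.
Step 1: cheapest edge leaving the tree is 1 2 (6); add 2.
Step 2: cheapest edge leaving the tree is 2 3 (5); add 3.
Step 3: cheapest edge leaving the tree is 1 4 (6); add 4.
Step 4: cheapest edge leaving the tree is 4 5 (5); add 5.
Step 5: cheapest edge leaving the tree is 0 5 (12); add 0.
Vertex order: 1, 2, 3, 4, 5, 0. The 3rd vertex is 3.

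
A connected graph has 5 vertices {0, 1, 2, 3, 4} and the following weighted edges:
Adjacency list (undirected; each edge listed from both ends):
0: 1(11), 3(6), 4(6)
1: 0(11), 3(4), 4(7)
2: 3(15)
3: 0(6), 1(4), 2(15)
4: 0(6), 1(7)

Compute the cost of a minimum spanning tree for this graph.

Kruskal's algorithm — process edges by increasing weight (ties by edge label):
1–3 (4): add — endpoints in different components.
0–3 (6): add — endpoints in different components.
0–4 (6): add — endpoints in different components.
1–4 (7): skip — 1 and 4 already connected.
0–1 (11): skip — 0 and 1 already connected.
2–3 (15): add — endpoints in different components.
MST edges: 1–3, 0–3, 0–4, 2–3; total weight 4+6+6+15 = 31.

31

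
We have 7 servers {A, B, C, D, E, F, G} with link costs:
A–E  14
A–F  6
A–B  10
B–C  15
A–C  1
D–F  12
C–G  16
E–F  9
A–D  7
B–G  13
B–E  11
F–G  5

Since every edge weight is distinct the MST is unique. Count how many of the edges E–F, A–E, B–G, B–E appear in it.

1

Kruskal: consider edges lightest-first.
A–C (1): add. Components now {A,C} {B} {D} {E} {F} {G}
F–G (5): add. Components now {A,C} {B} {D} {E} {F,G}
A–F (6): add. Components now {A,C,F,G} {B} {D} {E}
A–D (7): add. Components now {A,C,D,F,G} {B} {E}
E–F (9): add. Components now {A,C,D,E,F,G} {B}
A–B (10): add. Components now {A,B,C,D,E,F,G}
MST edge set: {A–C, F–G, A–F, A–D, E–F, A–B}.
Of the listed edges, {E–F} are in the MST → 1.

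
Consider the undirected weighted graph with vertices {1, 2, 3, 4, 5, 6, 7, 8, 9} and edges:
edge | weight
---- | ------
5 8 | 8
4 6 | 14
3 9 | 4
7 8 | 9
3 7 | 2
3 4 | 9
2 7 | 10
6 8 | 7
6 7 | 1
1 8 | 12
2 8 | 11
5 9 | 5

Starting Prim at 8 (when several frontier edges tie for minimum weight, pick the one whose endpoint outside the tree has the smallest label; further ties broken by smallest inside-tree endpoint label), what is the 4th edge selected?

3-9

Grow the tree from 8 using Prim:
Step 1: cheapest edge leaving the tree is 6 8 (7); add 6.
Step 2: cheapest edge leaving the tree is 6 7 (1); add 7.
Step 3: cheapest edge leaving the tree is 3 7 (2); add 3.
Step 4: cheapest edge leaving the tree is 3 9 (4); add 9.
Step 5: cheapest edge leaving the tree is 5 9 (5); add 5.
Step 6: cheapest edge leaving the tree is 3 4 (9); add 4.
Step 7: cheapest edge leaving the tree is 2 7 (10); add 2.
Step 8: cheapest edge leaving the tree is 1 8 (12); add 1.
The 4th edge added is 3 9.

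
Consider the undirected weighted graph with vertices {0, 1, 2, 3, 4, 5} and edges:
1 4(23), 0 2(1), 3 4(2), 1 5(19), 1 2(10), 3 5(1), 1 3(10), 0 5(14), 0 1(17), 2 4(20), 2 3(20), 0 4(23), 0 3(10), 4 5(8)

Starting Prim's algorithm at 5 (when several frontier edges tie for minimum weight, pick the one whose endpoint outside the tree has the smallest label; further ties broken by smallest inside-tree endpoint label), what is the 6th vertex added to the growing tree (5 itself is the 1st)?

1

Prim's algorithm from 5:
Step 1: frontier [3 5 1, 4 5 8, 0 5 14, 1 5 19] → take 3 5 (1); add 3.
Step 2: frontier [3 4 2, 0 3 10, 1 3 10, 2 3 20, 4 5 8, 0 5 14, 1 5 19] → take 3 4 (2); add 4.
Step 3: frontier [0 3 10, 1 3 10, 2 3 20, 2 4 20, 0 4 23, 1 4 23, 0 5 14, 1 5 19] → take 0 3 (10); add 0.
Step 4: frontier [0 2 1, 0 1 17, 1 3 10, 2 3 20, 2 4 20, 1 4 23, 1 5 19] → take 0 2 (1); add 2.
Step 5: frontier [0 1 17, 1 2 10, 1 3 10, 1 4 23, 1 5 19] → take 1 2 (10); add 1.
Vertex order: 5, 3, 4, 0, 2, 1. The 6th vertex is 1.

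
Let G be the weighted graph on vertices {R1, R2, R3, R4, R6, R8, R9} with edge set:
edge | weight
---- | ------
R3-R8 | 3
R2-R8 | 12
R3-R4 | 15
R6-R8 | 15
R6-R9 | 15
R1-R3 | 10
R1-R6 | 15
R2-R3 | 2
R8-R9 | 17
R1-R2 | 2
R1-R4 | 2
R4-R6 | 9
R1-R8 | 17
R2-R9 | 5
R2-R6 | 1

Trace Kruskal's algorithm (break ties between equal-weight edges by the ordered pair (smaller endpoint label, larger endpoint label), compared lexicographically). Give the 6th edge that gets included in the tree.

Kruskal: consider edges lightest-first.
R2-R6 (1): add. Components now {R2,R6} {R3} {R8} {R1} {R9} {R4}
R1-R2 (2): add. Components now {R1,R2,R6} {R3} {R8} {R9} {R4}
R1-R4 (2): add. Components now {R1,R2,R4,R6} {R3} {R8} {R9}
R2-R3 (2): add. Components now {R1,R2,R3,R4,R6} {R8} {R9}
R3-R8 (3): add. Components now {R1,R2,R3,R4,R6,R8} {R9}
R2-R9 (5): add. Components now {R1,R2,R3,R4,R6,R8,R9}
The 6th edge added is R2-R9.

R2-R9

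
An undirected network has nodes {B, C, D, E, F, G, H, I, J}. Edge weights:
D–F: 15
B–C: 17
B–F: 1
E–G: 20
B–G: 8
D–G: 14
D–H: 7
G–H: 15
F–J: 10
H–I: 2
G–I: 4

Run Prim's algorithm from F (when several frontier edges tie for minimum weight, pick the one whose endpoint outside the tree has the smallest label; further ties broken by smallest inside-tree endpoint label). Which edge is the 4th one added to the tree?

Prim, starting at F.
Step 1: frontier [B–F 1, F–J 10, D–F 15] → take B–F (1); add B.
Step 2: frontier [B–G 8, B–C 17, F–J 10, D–F 15] → take B–G (8); add G.
Step 3: frontier [B–C 17, F–J 10, D–F 15, G–I 4, D–G 14, G–H 15, E–G 20] → take G–I (4); add I.
Step 4: frontier [B–C 17, F–J 10, D–F 15, D–G 14, G–H 15, E–G 20, H–I 2] → take H–I (2); add H.
Step 5: frontier [B–C 17, F–J 10, D–F 15, D–G 14, E–G 20, D–H 7] → take D–H (7); add D.
Step 6: frontier [B–C 17, F–J 10, E–G 20] → take F–J (10); add J.
Step 7: frontier [B–C 17, E–G 20] → take B–C (17); add C.
Step 8: frontier [E–G 20] → take E–G (20); add E.
The 4th edge added is H–I.

H-I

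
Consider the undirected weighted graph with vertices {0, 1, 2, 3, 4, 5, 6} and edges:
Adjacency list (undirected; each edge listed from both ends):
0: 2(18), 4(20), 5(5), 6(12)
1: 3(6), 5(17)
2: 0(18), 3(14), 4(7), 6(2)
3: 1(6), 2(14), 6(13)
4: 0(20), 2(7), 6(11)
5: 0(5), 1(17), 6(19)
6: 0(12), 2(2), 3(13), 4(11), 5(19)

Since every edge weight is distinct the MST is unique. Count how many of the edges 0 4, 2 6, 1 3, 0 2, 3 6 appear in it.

3

Kruskal: consider edges lightest-first.
2 6 (2): add. Components now {0} {1} {2,6} {3} {4} {5}
0 5 (5): add. Components now {0,5} {1} {2,6} {3} {4}
1 3 (6): add. Components now {0,5} {1,3} {2,6} {4}
2 4 (7): add. Components now {0,5} {1,3} {2,4,6}
4 6 (11): skip — 4 and 6 already connected.
0 6 (12): add. Components now {0,2,4,5,6} {1,3}
3 6 (13): add. Components now {0,1,2,3,4,5,6}
MST edge set: {2 6, 0 5, 1 3, 2 4, 0 6, 3 6}.
Of the listed edges, {2 6, 1 3, 3 6} are in the MST → 3.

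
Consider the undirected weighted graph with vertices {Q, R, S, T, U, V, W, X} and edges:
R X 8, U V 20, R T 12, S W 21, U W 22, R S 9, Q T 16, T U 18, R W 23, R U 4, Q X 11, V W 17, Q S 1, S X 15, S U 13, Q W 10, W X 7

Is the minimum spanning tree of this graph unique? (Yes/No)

Kruskal: consider edges lightest-first.
Q S (1): add — endpoints in different components.
R U (4): add — endpoints in different components.
W X (7): add — endpoints in different components.
R X (8): add — endpoints in different components.
R S (9): add — endpoints in different components.
Q W (10): skip — W and Q already connected.
Q X (11): skip — Q and X already connected.
R T (12): add — endpoints in different components.
S U (13): skip — S and U already connected.
S X (15): skip — S and X already connected.
Q T (16): skip — T and Q already connected.
V W (17): add — endpoints in different components.
Every non-tree edge has weight strictly greater than the heaviest edge on the tree path between its endpoints, so the MST is unique.

Yes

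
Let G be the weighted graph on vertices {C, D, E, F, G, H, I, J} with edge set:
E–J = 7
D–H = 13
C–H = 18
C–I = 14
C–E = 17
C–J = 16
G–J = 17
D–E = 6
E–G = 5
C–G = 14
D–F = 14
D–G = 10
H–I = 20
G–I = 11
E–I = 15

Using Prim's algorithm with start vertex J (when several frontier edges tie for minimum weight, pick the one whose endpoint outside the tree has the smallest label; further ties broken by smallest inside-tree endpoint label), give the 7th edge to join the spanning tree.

D-F

Grow the tree from J using Prim:
Step 1: cheapest edge leaving the tree is E–J (7); add E.
Step 2: cheapest edge leaving the tree is E–G (5); add G.
Step 3: cheapest edge leaving the tree is D–E (6); add D.
Step 4: cheapest edge leaving the tree is G–I (11); add I.
Step 5: cheapest edge leaving the tree is D–H (13); add H.
Step 6: cheapest edge leaving the tree is C–G (14); add C.
Step 7: cheapest edge leaving the tree is D–F (14); add F.
The 7th edge added is D–F.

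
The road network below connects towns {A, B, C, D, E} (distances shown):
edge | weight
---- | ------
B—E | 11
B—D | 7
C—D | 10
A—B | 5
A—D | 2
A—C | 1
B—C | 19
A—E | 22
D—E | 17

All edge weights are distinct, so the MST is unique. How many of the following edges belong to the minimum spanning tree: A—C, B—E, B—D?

Kruskal: consider edges lightest-first.
A—C (1): add. Components now {A,C} {B} {D} {E}
A—D (2): add. Components now {A,C,D} {B} {E}
A—B (5): add. Components now {A,B,C,D} {E}
B—D (7): skip — B and D already connected.
C—D (10): skip — C and D already connected.
B—E (11): add. Components now {A,B,C,D,E}
MST edge set: {A—C, A—D, A—B, B—E}.
Of the listed edges, {A—C, B—E} are in the MST → 2.

2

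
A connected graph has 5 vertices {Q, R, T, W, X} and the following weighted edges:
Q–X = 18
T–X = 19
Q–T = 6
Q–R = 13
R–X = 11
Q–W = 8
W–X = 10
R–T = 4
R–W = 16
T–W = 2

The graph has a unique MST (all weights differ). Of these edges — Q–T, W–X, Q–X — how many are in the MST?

2

Kruskal: consider edges lightest-first.
T–W (2): add — endpoints in different components.
R–T (4): add — endpoints in different components.
Q–T (6): add — endpoints in different components.
Q–W (8): skip — W and Q already connected.
W–X (10): add — endpoints in different components.
MST edge set: {T–W, R–T, Q–T, W–X}.
Of the listed edges, {Q–T, W–X} are in the MST → 2.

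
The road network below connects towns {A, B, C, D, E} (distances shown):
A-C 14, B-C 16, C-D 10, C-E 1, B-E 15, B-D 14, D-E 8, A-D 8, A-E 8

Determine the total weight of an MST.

31

Sort edges by weight, then run Kruskal:
C-E (1): add. Components now {A} {B} {C,E} {D}
A-D (8): add. Components now {A,D} {B} {C,E}
A-E (8): add. Components now {A,C,D,E} {B}
D-E (8): skip — D and E already connected.
C-D (10): skip — C and D already connected.
A-C (14): skip — A and C already connected.
B-D (14): add. Components now {A,B,C,D,E}
MST edges: C-E, A-D, A-E, B-D; total weight 1+8+8+14 = 31.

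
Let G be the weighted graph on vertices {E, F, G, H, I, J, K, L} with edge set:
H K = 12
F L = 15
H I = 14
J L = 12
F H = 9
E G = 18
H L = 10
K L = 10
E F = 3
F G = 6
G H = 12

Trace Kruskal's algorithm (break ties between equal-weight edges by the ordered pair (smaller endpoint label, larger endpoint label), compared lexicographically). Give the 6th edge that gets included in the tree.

J-L

Sort edges by weight, then run Kruskal:
E F (3): add — endpoints in different components.
F G (6): add — endpoints in different components.
F H (9): add — endpoints in different components.
H L (10): add — endpoints in different components.
K L (10): add — endpoints in different components.
G H (12): skip — G and H already connected.
H K (12): skip — H and K already connected.
J L (12): add — endpoints in different components.
H I (14): add — endpoints in different components.
The 6th edge added is J L.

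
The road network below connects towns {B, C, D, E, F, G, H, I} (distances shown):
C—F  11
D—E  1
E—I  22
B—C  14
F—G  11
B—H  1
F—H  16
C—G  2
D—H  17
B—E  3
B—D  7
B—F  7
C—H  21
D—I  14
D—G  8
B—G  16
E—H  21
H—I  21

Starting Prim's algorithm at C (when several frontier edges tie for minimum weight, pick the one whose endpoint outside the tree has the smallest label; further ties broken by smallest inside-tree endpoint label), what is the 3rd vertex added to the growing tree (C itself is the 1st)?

D

Prim's algorithm from C:
Step 1: cheapest edge leaving the tree is C—G (2); add G.
Step 2: cheapest edge leaving the tree is D—G (8); add D.
Step 3: cheapest edge leaving the tree is D—E (1); add E.
Step 4: cheapest edge leaving the tree is B—E (3); add B.
Step 5: cheapest edge leaving the tree is B—H (1); add H.
Step 6: cheapest edge leaving the tree is B—F (7); add F.
Step 7: cheapest edge leaving the tree is D—I (14); add I.
Vertex order: C, G, D, E, B, H, F, I. The 3rd vertex is D.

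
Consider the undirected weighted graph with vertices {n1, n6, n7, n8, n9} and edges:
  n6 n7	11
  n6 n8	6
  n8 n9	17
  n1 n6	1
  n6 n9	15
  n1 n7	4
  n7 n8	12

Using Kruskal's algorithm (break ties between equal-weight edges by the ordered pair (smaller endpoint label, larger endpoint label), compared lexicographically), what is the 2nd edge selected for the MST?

Kruskal: consider edges lightest-first.
n1 n6 (1): add. Components now {n7} {n1,n6} {n9} {n8}
n1 n7 (4): add. Components now {n1,n6,n7} {n9} {n8}
n6 n8 (6): add. Components now {n1,n6,n7,n8} {n9}
n6 n7 (11): skip — n7 and n6 already connected.
n7 n8 (12): skip — n7 and n8 already connected.
n6 n9 (15): add. Components now {n1,n6,n7,n8,n9}
The 2nd edge added is n1 n7.

n1-n7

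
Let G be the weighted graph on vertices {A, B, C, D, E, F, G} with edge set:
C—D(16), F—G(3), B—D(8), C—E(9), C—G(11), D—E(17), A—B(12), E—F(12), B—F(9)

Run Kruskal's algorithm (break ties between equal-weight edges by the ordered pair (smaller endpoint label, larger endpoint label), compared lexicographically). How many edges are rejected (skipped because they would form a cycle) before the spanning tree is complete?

0

Kruskal's algorithm — process edges by increasing weight (ties by edge label):
F—G (3): add. Components now {A} {B} {C} {D} {E} {F,G}
B—D (8): add. Components now {A} {B,D} {C} {E} {F,G}
B—F (9): add. Components now {A} {B,D,F,G} {C} {E}
C—E (9): add. Components now {A} {B,D,F,G} {C,E}
C—G (11): add. Components now {A} {B,C,D,E,F,G}
A—B (12): add. Components now {A,B,C,D,E,F,G}
Edges rejected before the tree was complete: 0.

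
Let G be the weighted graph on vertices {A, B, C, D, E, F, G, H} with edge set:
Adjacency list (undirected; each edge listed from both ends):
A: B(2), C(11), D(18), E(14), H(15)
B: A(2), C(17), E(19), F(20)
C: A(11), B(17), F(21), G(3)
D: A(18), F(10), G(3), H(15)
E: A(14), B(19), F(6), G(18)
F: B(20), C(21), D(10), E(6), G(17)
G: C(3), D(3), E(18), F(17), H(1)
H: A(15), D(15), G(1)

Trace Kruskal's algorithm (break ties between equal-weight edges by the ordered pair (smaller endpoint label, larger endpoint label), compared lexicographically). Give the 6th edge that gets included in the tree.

D-F

Kruskal: consider edges lightest-first.
G–H (1): add — endpoints in different components.
A–B (2): add — endpoints in different components.
C–G (3): add — endpoints in different components.
D–G (3): add — endpoints in different components.
E–F (6): add — endpoints in different components.
D–F (10): add — endpoints in different components.
A–C (11): add — endpoints in different components.
The 6th edge added is D–F.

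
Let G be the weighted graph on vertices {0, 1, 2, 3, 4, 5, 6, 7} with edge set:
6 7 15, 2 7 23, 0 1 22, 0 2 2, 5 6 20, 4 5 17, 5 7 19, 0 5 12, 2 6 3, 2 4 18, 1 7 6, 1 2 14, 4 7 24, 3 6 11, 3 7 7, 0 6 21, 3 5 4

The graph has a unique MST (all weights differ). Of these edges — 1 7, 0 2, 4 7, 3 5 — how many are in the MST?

Sort edges by weight, then run Kruskal:
0 2 (2): add — endpoints in different components.
2 6 (3): add — endpoints in different components.
3 5 (4): add — endpoints in different components.
1 7 (6): add — endpoints in different components.
3 7 (7): add — endpoints in different components.
3 6 (11): add — endpoints in different components.
0 5 (12): skip — 0 and 5 already connected.
1 2 (14): skip — 1 and 2 already connected.
6 7 (15): skip — 6 and 7 already connected.
4 5 (17): add — endpoints in different components.
MST edge set: {0 2, 2 6, 3 5, 1 7, 3 7, 3 6, 4 5}.
Of the listed edges, {1 7, 0 2, 3 5} are in the MST → 3.

3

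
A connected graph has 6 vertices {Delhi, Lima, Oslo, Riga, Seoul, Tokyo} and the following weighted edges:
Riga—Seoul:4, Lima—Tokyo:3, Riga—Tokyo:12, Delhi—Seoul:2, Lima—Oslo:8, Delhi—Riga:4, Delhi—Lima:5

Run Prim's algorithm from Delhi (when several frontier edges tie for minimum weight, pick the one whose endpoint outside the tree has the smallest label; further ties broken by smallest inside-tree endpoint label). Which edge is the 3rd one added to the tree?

Delhi-Lima

Prim's algorithm from Delhi:
Step 1: frontier [Delhi—Seoul 2, Delhi—Riga 4, Delhi—Lima 5] → take Delhi—Seoul (2); add Seoul.
Step 2: frontier [Delhi—Riga 4, Delhi—Lima 5, Riga—Seoul 4] → take Delhi—Riga (4); add Riga.
Step 3: frontier [Delhi—Lima 5, Riga—Tokyo 12] → take Delhi—Lima (5); add Lima.
Step 4: frontier [Lima—Tokyo 3, Lima—Oslo 8, Riga—Tokyo 12] → take Lima—Tokyo (3); add Tokyo.
Step 5: frontier [Lima—Oslo 8] → take Lima—Oslo (8); add Oslo.
The 3rd edge added is Delhi—Lima.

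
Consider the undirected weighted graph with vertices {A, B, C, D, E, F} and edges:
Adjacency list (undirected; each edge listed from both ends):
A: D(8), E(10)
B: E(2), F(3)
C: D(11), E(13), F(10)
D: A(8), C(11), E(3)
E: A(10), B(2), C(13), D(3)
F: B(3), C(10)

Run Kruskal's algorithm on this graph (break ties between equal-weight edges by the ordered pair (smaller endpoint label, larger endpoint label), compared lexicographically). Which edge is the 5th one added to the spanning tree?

Kruskal's algorithm — process edges by increasing weight (ties by edge label):
B—E (2): add — endpoints in different components.
B—F (3): add — endpoints in different components.
D—E (3): add — endpoints in different components.
A—D (8): add — endpoints in different components.
A—E (10): skip — A and E already connected.
C—F (10): add — endpoints in different components.
The 5th edge added is C—F.

C-F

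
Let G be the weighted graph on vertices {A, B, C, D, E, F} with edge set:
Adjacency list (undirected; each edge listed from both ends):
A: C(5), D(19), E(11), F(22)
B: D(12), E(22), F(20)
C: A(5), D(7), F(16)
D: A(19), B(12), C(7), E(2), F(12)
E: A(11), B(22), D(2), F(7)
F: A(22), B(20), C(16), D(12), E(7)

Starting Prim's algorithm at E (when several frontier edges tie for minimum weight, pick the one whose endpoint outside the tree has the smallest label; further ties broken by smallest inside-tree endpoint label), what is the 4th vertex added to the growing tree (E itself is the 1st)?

A

Prim's algorithm from E:
Step 1: frontier [D E 2, E F 7, A E 11, B E 22] → take D E (2); add D.
Step 2: frontier [C D 7, B D 12, D F 12, A D 19, E F 7, A E 11, B E 22] → take C D (7); add C.
Step 3: frontier [A C 5, C F 16, B D 12, D F 12, A D 19, E F 7, A E 11, B E 22] → take A C (5); add A.
Step 4: frontier [A F 22, C F 16, B D 12, D F 12, E F 7, B E 22] → take E F (7); add F.
Step 5: frontier [B D 12, B E 22, B F 20] → take B D (12); add B.
Vertex order: E, D, C, A, F, B. The 4th vertex is A.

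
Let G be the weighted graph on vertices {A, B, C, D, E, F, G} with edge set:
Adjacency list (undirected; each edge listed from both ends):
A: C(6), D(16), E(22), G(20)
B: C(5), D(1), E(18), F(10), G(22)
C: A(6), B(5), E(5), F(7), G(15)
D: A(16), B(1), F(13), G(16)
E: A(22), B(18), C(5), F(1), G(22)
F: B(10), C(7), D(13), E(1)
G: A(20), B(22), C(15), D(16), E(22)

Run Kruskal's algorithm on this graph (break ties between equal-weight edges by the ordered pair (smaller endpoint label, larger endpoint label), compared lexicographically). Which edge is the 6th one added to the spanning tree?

C-G

Kruskal: consider edges lightest-first.
B D (1): add — endpoints in different components.
E F (1): add — endpoints in different components.
B C (5): add — endpoints in different components.
C E (5): add — endpoints in different components.
A C (6): add — endpoints in different components.
C F (7): skip — C and F already connected.
B F (10): skip — B and F already connected.
D F (13): skip — D and F already connected.
C G (15): add — endpoints in different components.
The 6th edge added is C G.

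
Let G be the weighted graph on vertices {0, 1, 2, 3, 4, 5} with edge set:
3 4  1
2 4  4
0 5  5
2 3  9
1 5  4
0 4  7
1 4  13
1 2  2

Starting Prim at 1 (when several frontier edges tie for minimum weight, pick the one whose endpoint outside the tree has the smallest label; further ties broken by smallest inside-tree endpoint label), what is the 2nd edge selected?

2-4

Prim's algorithm from 1:
Step 1: frontier [1 2 2, 1 5 4, 1 4 13] → take 1 2 (2); add 2.
Step 2: frontier [1 5 4, 1 4 13, 2 4 4, 2 3 9] → take 2 4 (4); add 4.
Step 3: frontier [1 5 4, 2 3 9, 3 4 1, 0 4 7] → take 3 4 (1); add 3.
Step 4: frontier [1 5 4, 0 4 7] → take 1 5 (4); add 5.
Step 5: frontier [0 4 7, 0 5 5] → take 0 5 (5); add 0.
The 2nd edge added is 2 4.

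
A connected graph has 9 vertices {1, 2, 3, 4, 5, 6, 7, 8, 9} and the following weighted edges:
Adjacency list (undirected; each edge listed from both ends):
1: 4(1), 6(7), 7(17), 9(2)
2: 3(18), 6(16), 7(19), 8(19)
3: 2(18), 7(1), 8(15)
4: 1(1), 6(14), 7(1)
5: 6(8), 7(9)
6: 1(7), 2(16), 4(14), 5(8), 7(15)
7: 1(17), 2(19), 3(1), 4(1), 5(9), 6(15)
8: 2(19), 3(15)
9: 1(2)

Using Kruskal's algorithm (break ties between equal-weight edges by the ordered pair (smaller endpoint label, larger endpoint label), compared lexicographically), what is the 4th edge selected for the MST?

Sort edges by weight, then run Kruskal:
1-4 (1): add — endpoints in different components.
3-7 (1): add — endpoints in different components.
4-7 (1): add — endpoints in different components.
1-9 (2): add — endpoints in different components.
1-6 (7): add — endpoints in different components.
5-6 (8): add — endpoints in different components.
5-7 (9): skip — 5 and 7 already connected.
4-6 (14): skip — 4 and 6 already connected.
3-8 (15): add — endpoints in different components.
6-7 (15): skip — 6 and 7 already connected.
2-6 (16): add — endpoints in different components.
The 4th edge added is 1-9.

1-9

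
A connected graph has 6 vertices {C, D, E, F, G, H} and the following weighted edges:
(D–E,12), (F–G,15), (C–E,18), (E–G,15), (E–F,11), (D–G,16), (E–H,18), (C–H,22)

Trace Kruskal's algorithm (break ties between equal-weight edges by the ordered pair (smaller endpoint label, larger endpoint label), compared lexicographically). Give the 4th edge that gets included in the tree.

C-E

Kruskal's algorithm — process edges by increasing weight (ties by edge label):
E–F (11): add. Components now {C} {D} {E,F} {G} {H}
D–E (12): add. Components now {C} {D,E,F} {G} {H}
E–G (15): add. Components now {C} {D,E,F,G} {H}
F–G (15): skip — F and G already connected.
D–G (16): skip — D and G already connected.
C–E (18): add. Components now {C,D,E,F,G} {H}
E–H (18): add. Components now {C,D,E,F,G,H}
The 4th edge added is C–E.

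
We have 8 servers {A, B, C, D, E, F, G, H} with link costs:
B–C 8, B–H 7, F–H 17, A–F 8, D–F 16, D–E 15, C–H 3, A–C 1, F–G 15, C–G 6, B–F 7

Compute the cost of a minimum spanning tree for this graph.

Kruskal: consider edges lightest-first.
A–C (1): add — endpoints in different components.
C–H (3): add — endpoints in different components.
C–G (6): add — endpoints in different components.
B–F (7): add — endpoints in different components.
B–H (7): add — endpoints in different components.
A–F (8): skip — A and F already connected.
B–C (8): skip — B and C already connected.
D–E (15): add — endpoints in different components.
F–G (15): skip — F and G already connected.
D–F (16): add — endpoints in different components.
MST edges: A–C, C–H, C–G, B–F, B–H, D–E, D–F; total weight 1+3+6+7+7+15+16 = 55.

55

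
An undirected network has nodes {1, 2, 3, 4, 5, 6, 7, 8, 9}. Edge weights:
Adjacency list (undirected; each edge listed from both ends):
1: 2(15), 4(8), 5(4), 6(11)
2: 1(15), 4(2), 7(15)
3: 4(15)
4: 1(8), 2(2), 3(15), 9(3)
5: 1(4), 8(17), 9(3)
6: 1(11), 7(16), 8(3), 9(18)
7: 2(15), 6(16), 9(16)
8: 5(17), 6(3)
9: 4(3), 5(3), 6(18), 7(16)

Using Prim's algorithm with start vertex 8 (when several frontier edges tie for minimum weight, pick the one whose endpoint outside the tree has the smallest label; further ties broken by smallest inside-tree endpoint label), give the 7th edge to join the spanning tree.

Prim's algorithm from 8:
Step 1: frontier [6–8 3, 5–8 17] → take 6–8 (3); add 6.
Step 2: frontier [1–6 11, 6–7 16, 6–9 18, 5–8 17] → take 1–6 (11); add 1.
Step 3: frontier [1–5 4, 1–4 8, 1–2 15, 6–7 16, 6–9 18, 5–8 17] → take 1–5 (4); add 5.
Step 4: frontier [1–4 8, 1–2 15, 5–9 3, 6–7 16, 6–9 18] → take 5–9 (3); add 9.
Step 5: frontier [1–4 8, 1–2 15, 6–7 16, 4–9 3, 7–9 16] → take 4–9 (3); add 4.
Step 6: frontier [1–2 15, 2–4 2, 3–4 15, 6–7 16, 7–9 16] → take 2–4 (2); add 2.
Step 7: frontier [2–7 15, 3–4 15, 6–7 16, 7–9 16] → take 3–4 (15); add 3.
Step 8: frontier [2–7 15, 6–7 16, 7–9 16] → take 2–7 (15); add 7.
The 7th edge added is 3–4.

3-4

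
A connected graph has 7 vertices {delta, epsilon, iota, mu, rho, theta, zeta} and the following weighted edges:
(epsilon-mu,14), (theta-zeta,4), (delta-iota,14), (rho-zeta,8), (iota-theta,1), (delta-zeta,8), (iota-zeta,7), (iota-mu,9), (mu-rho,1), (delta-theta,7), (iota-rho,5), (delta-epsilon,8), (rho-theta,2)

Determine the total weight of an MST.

23

Kruskal's algorithm — process edges by increasing weight (ties by edge label):
iota-theta (1): add — endpoints in different components.
mu-rho (1): add — endpoints in different components.
rho-theta (2): add — endpoints in different components.
theta-zeta (4): add — endpoints in different components.
iota-rho (5): skip — iota and rho already connected.
delta-theta (7): add — endpoints in different components.
iota-zeta (7): skip — iota and zeta already connected.
delta-epsilon (8): add — endpoints in different components.
MST edges: iota-theta, mu-rho, rho-theta, theta-zeta, delta-theta, delta-epsilon; total weight 1+1+2+4+7+8 = 23.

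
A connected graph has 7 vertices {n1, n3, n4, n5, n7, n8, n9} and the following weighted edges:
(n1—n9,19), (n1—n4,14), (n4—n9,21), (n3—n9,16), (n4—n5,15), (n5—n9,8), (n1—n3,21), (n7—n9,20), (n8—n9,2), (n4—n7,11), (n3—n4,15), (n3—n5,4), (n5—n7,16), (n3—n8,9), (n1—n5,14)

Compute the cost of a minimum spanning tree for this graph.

Grow the tree from n9 using Prim:
Step 1: cheapest edge leaving the tree is n8—n9 (2); add n8.
Step 2: cheapest edge leaving the tree is n5—n9 (8); add n5.
Step 3: cheapest edge leaving the tree is n3—n5 (4); add n3.
Step 4: cheapest edge leaving the tree is n1—n5 (14); add n1.
Step 5: cheapest edge leaving the tree is n1—n4 (14); add n4.
Step 6: cheapest edge leaving the tree is n4—n7 (11); add n7.
MST edges: n8—n9, n5—n9, n3—n5, n1—n5, n1—n4, n4—n7; total weight 2+8+4+14+14+11 = 53.

53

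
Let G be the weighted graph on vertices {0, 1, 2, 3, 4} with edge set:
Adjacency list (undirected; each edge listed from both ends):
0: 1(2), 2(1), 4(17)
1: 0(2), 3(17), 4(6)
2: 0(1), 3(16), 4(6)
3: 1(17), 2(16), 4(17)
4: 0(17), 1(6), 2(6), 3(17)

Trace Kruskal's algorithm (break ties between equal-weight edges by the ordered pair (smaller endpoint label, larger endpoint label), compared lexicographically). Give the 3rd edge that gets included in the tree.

Kruskal's algorithm — process edges by increasing weight (ties by edge label):
0–2 (1): add — endpoints in different components.
0–1 (2): add — endpoints in different components.
1–4 (6): add — endpoints in different components.
2–4 (6): skip — 2 and 4 already connected.
2–3 (16): add — endpoints in different components.
The 3rd edge added is 1–4.

1-4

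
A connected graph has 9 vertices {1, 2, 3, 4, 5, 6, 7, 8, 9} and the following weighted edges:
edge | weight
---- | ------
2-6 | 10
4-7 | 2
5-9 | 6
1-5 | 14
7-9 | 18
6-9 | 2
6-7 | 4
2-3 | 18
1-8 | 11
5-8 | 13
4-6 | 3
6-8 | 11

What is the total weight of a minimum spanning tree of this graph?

63

Grow the tree from 3 using Prim:
Step 1: cheapest edge leaving the tree is 2-3 (18); add 2.
Step 2: cheapest edge leaving the tree is 2-6 (10); add 6.
Step 3: cheapest edge leaving the tree is 6-9 (2); add 9.
Step 4: cheapest edge leaving the tree is 4-6 (3); add 4.
Step 5: cheapest edge leaving the tree is 4-7 (2); add 7.
Step 6: cheapest edge leaving the tree is 5-9 (6); add 5.
Step 7: cheapest edge leaving the tree is 6-8 (11); add 8.
Step 8: cheapest edge leaving the tree is 1-8 (11); add 1.
MST edges: 2-3, 2-6, 6-9, 4-6, 4-7, 5-9, 6-8, 1-8; total weight 18+10+2+3+2+6+11+11 = 63.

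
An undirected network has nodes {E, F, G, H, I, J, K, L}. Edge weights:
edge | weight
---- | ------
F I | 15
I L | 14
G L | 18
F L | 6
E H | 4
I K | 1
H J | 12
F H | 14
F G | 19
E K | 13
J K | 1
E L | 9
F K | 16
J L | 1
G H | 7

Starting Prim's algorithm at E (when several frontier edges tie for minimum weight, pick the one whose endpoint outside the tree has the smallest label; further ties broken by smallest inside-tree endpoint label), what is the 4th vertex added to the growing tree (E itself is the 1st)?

L

Prim's algorithm from E:
Step 1: cheapest edge leaving the tree is E H (4); add H.
Step 2: cheapest edge leaving the tree is G H (7); add G.
Step 3: cheapest edge leaving the tree is E L (9); add L.
Step 4: cheapest edge leaving the tree is J L (1); add J.
Step 5: cheapest edge leaving the tree is J K (1); add K.
Step 6: cheapest edge leaving the tree is I K (1); add I.
Step 7: cheapest edge leaving the tree is F L (6); add F.
Vertex order: E, H, G, L, J, K, I, F. The 4th vertex is L.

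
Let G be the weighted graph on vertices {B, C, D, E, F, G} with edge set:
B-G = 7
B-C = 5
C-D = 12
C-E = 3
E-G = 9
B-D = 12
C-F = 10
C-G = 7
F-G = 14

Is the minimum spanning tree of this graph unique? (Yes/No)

No

Kruskal: consider edges lightest-first.
C-E (3): add — endpoints in different components.
B-C (5): add — endpoints in different components.
B-G (7): add — endpoints in different components.
C-G (7): skip — C and G already connected.
E-G (9): skip — E and G already connected.
C-F (10): add — endpoints in different components.
B-D (12): add — endpoints in different components.
Non-tree edge C-D has weight 12, equal to the heaviest edge on its tree cycle — swapping gives another MST of the same weight. Not unique.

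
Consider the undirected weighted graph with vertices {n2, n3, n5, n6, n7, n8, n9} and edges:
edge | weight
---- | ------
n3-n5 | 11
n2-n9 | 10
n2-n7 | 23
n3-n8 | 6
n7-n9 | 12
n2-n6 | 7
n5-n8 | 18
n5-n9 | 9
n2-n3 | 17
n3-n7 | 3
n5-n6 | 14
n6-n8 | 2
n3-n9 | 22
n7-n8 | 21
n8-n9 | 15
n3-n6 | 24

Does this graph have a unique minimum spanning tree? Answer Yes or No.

Yes

Sort edges by weight, then run Kruskal:
n6-n8 (2): add. Components now {n9} {n7} {n6,n8} {n2} {n3} {n5}
n3-n7 (3): add. Components now {n9} {n3,n7} {n6,n8} {n2} {n5}
n3-n8 (6): add. Components now {n9} {n3,n6,n7,n8} {n2} {n5}
n2-n6 (7): add. Components now {n9} {n2,n3,n6,n7,n8} {n5}
n5-n9 (9): add. Components now {n5,n9} {n2,n3,n6,n7,n8}
n2-n9 (10): add. Components now {n2,n3,n5,n6,n7,n8,n9}
Every non-tree edge has weight strictly greater than the heaviest edge on the tree path between its endpoints, so the MST is unique.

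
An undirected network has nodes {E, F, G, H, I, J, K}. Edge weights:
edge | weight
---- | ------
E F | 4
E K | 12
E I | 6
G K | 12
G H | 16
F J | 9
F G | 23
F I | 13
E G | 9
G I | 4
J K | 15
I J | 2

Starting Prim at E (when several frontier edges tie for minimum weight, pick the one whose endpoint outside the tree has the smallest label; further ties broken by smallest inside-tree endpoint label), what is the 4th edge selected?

G-I

Prim's algorithm from E:
Step 1: frontier [E F 4, E I 6, E G 9, E K 12] → take E F (4); add F.
Step 2: frontier [E I 6, E G 9, E K 12, F J 9, F I 13, F G 23] → take E I (6); add I.
Step 3: frontier [E G 9, E K 12, F J 9, F G 23, I J 2, G I 4] → take I J (2); add J.
Step 4: frontier [E G 9, E K 12, F G 23, G I 4, J K 15] → take G I (4); add G.
Step 5: frontier [E K 12, G K 12, G H 16, J K 15] → take E K (12); add K.
Step 6: frontier [G H 16] → take G H (16); add H.
The 4th edge added is G I.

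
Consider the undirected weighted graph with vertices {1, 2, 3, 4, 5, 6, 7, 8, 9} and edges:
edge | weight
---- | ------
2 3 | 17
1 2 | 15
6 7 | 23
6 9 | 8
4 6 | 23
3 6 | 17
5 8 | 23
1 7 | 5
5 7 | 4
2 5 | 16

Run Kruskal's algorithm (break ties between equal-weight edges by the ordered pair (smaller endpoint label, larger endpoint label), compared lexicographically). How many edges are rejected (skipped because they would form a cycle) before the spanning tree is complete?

1

Kruskal's algorithm — process edges by increasing weight (ties by edge label):
5 7 (4): add — endpoints in different components.
1 7 (5): add — endpoints in different components.
6 9 (8): add — endpoints in different components.
1 2 (15): add — endpoints in different components.
2 5 (16): skip — 2 and 5 already connected.
2 3 (17): add — endpoints in different components.
3 6 (17): add — endpoints in different components.
4 6 (23): add — endpoints in different components.
5 8 (23): add — endpoints in different components.
Edges rejected before the tree was complete: 1.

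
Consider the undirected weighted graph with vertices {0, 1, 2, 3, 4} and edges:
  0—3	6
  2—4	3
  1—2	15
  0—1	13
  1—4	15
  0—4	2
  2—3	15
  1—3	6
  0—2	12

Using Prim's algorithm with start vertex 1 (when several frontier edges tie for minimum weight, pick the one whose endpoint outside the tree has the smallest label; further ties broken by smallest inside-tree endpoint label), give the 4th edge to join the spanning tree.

2-4

Prim's algorithm from 1:
Step 1: frontier [1—3 6, 0—1 13, 1—2 15, 1—4 15] → take 1—3 (6); add 3.
Step 2: frontier [0—1 13, 1—2 15, 1—4 15, 0—3 6, 2—3 15] → take 0—3 (6); add 0.
Step 3: frontier [0—4 2, 0—2 12, 1—2 15, 1—4 15, 2—3 15] → take 0—4 (2); add 4.
Step 4: frontier [0—2 12, 1—2 15, 2—3 15, 2—4 3] → take 2—4 (3); add 2.
The 4th edge added is 2—4.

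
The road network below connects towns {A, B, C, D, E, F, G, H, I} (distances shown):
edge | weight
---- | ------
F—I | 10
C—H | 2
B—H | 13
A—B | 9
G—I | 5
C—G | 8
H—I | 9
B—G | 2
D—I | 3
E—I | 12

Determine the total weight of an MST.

Prim's algorithm from H:
Step 1: cheapest edge leaving the tree is C—H (2); add C.
Step 2: cheapest edge leaving the tree is C—G (8); add G.
Step 3: cheapest edge leaving the tree is B—G (2); add B.
Step 4: cheapest edge leaving the tree is G—I (5); add I.
Step 5: cheapest edge leaving the tree is D—I (3); add D.
Step 6: cheapest edge leaving the tree is A—B (9); add A.
Step 7: cheapest edge leaving the tree is F—I (10); add F.
Step 8: cheapest edge leaving the tree is E—I (12); add E.
MST edges: C—H, C—G, B—G, G—I, D—I, A—B, F—I, E—I; total weight 2+8+2+5+3+9+10+12 = 51.

51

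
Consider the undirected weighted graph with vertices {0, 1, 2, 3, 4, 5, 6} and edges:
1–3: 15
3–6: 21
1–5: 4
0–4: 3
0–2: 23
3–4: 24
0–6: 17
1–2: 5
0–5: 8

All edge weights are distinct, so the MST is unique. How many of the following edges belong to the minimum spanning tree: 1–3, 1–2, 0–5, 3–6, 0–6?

Sort edges by weight, then run Kruskal:
0–4 (3): add. Components now {0,4} {1} {2} {3} {5} {6}
1–5 (4): add. Components now {0,4} {1,5} {2} {3} {6}
1–2 (5): add. Components now {0,4} {1,2,5} {3} {6}
0–5 (8): add. Components now {0,1,2,4,5} {3} {6}
1–3 (15): add. Components now {0,1,2,3,4,5} {6}
0–6 (17): add. Components now {0,1,2,3,4,5,6}
MST edge set: {0–4, 1–5, 1–2, 0–5, 1–3, 0–6}.
Of the listed edges, {1–3, 1–2, 0–5, 0–6} are in the MST → 4.

4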